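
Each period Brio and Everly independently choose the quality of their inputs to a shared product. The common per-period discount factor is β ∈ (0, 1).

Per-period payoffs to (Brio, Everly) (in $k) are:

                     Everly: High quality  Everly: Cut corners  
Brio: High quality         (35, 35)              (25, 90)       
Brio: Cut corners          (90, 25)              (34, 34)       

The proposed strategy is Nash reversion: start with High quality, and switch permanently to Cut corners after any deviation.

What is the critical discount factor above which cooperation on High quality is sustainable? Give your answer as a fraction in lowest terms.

55/56

35/(1−β) ≥ 90 + 34β/(1−β)
35 ≥ 90 − 56β
β ≥ 55/56.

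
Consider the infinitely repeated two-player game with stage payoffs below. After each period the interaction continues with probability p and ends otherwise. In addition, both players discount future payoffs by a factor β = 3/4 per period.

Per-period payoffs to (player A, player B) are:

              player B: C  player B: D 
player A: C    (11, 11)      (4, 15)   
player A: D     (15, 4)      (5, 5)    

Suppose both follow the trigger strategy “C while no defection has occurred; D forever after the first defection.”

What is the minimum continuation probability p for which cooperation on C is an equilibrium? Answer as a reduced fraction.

8/15

Expected continuation weight on next period's payoff is β·p = 3/4·p, which plays the role of the discount factor.
Cooperation requires 3/4·p ≥ (15−11)/(15−5) = 2/5, hence p ≥ 8/15.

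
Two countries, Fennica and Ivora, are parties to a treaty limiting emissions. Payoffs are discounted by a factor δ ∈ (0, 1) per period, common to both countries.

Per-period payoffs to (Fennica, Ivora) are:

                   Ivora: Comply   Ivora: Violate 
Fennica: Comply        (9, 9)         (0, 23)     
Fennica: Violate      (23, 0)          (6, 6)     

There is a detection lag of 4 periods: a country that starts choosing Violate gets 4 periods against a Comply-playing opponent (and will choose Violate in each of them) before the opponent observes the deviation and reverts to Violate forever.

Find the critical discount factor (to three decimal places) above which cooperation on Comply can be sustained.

0.953

Deviating for the 4 undetected periods gains 23−9 = 14 per period over cooperation, then loses 9−6 = 3 per period forever once punishment starts.
Gain: 14(1 + δ + … + δ^3); loss: 3·δ^4/(1−δ).
No profitable deviation ⇔ 14(1−δ^4) ≤ 3·δ^4, i.e. δ^4 ≥ 14/(14+3) = 14/17.
Hence δ ≥ (14/17)^(1/4) ≈ 0.953.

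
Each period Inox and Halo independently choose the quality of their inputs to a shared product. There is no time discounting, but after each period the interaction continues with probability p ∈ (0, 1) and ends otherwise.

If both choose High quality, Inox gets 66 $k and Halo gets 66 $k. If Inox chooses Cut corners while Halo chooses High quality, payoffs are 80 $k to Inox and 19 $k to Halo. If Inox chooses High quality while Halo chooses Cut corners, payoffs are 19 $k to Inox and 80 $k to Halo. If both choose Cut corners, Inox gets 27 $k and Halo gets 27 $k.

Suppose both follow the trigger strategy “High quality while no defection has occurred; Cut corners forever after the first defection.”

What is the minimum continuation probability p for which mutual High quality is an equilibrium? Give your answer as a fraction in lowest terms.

Expected cooperation value is 66 + p·66 + p²·66 + … = 66/(1−p); deviation gives 80 + p·27/(1−p).
66 ≥ 80(1−p) + 27p ⇒ 53p ≥ 14 ⇒ p ≥ 14/53.

14/53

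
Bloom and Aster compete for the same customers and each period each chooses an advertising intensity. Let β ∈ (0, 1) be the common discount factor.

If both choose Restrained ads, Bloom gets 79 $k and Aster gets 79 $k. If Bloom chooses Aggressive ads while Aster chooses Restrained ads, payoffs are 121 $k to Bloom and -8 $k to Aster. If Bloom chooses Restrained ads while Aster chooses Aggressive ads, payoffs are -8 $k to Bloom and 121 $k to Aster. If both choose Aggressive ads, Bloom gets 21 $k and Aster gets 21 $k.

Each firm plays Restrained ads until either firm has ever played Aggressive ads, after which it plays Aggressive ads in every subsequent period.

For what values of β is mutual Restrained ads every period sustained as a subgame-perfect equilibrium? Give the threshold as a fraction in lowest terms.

21/50

79/(1−β) ≥ 121 + 21β/(1−β)
79 ≥ 121 − 100β
β ≥ 42/100 = 21/50.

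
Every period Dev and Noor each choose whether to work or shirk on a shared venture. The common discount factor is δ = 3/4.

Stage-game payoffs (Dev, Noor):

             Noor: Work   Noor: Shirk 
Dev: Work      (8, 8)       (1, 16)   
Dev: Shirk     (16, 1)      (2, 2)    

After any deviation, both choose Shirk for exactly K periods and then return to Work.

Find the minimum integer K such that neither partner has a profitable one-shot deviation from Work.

Need Σ_{k=1}^{K} δ^k ≥ (16−8)/(8−2) = 1.3333 at δ = 3/4.
At K = 2 the sum is 1.3125 < 1.3333; at K = 3 it is 1.7344 ≥ 1.3333.
So the minimum punishment length is K = 3.

3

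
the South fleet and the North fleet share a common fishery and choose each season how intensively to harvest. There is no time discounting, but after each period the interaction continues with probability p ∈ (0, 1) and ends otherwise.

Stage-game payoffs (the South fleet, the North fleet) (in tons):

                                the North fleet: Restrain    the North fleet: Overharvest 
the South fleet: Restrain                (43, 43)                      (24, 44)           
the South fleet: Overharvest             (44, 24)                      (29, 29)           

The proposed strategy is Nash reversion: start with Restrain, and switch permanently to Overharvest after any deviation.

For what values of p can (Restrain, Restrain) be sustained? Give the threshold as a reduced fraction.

1/15

With no time discounting, the continuation probability p plays the role of the discount factor.
Grim-trigger IC: 43/(1−p) ≥ 44 + 29p/(1−p) ⇒ p ≥ (44−43)/(44−29) = 1/15.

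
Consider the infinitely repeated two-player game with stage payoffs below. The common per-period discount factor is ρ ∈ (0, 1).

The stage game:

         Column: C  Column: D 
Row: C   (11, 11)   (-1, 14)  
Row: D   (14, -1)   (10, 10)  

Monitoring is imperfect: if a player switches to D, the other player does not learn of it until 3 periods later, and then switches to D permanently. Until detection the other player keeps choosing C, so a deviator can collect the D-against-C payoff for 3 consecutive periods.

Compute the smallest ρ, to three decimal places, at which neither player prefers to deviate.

The best deviation is to choose D for all 3 undetected periods, earning 14 each, then 10 forever once detected.
Deviation value: 14(1−ρ^3)/(1−ρ) + 10ρ^3/(1−ρ); cooperation value: 11/(1−ρ).
IC: 11 ≥ 14(1−ρ^3) + 10ρ^3 = 14 − 4ρ^3.
So ρ^3 ≥ 3/4, giving ρ ≥ (3/4)^(1/3) ≈ 0.909.

0.909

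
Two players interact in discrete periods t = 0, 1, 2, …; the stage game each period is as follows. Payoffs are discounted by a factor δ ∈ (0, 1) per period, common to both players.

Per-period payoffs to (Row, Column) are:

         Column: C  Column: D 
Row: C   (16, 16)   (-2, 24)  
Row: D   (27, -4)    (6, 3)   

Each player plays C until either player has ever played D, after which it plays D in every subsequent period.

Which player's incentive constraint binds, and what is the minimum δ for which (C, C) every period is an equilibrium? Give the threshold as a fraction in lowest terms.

Row's threshold: (27−16)/(27−6) = 11/21.
Column's threshold: (24−16)/(24−3) = 8/21.
11/21 > 8/21, so Row binds and δ* = 11/21.

Row; δ ≥ 11/21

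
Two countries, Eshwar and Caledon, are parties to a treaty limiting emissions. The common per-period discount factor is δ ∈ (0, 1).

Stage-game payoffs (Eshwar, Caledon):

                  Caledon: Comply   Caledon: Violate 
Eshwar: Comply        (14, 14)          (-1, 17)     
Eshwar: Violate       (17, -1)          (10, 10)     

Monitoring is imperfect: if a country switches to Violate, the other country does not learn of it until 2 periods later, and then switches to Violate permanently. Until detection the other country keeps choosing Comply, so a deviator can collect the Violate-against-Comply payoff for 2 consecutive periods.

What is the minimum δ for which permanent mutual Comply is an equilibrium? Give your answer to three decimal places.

The best deviation is to choose Violate for all 2 undetected periods, earning 17 each, then 10 forever once detected.
Deviation value: 17(1−δ^2)/(1−δ) + 10δ^2/(1−δ); cooperation value: 14/(1−δ).
IC: 14 ≥ 17(1−δ^2) + 10δ^2 = 17 − 7δ^2.
So δ^2 ≥ 3/7, giving δ ≥ (3/7)^(1/2) ≈ 0.655.

0.655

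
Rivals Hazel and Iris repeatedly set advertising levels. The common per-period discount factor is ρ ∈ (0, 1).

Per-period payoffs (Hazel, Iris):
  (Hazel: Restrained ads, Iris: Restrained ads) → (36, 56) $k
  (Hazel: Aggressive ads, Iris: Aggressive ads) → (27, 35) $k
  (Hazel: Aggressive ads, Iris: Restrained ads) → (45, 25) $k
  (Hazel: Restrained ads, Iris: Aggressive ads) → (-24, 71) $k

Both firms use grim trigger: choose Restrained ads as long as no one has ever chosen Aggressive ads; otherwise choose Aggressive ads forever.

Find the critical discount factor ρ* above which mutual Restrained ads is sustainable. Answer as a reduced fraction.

1/2

Hazel: cooperation gives 36 each period; deviation gives 45 once then 27 forever.
  36/(1−ρ) ≥ 45 + 27ρ/(1−ρ) ⇒ ρ ≥ 9/18 = 1/2.
Iris: cooperation gives 56 each period; deviation gives 71 once then 35 forever.
  ρ ≥ 15/36 = 5/12.
Both must hold, so the binding constraint is Hazel's: ρ ≥ 1/2.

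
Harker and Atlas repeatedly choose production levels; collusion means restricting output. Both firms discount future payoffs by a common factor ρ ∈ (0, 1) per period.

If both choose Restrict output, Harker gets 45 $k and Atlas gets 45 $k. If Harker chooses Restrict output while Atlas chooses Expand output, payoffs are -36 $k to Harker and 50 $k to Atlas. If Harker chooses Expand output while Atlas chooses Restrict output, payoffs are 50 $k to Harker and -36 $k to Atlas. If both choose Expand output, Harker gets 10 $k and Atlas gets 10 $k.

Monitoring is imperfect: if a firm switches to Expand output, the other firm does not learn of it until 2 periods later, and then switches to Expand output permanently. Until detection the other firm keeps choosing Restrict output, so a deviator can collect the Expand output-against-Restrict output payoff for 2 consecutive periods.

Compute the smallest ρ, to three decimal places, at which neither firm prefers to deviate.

0.354

Deviating for the 2 undetected periods gains 50−45 = 5 per period over cooperation, then loses 45−10 = 35 per period forever once punishment starts.
Gain: 5(1 + ρ + … + ρ^1); loss: 35·ρ^2/(1−ρ).
No profitable deviation ⇔ 5(1−ρ^2) ≤ 35·ρ^2, i.e. ρ^2 ≥ 5/(5+35) = 1/8.
Hence ρ ≥ (1/8)^(1/2) ≈ 0.354.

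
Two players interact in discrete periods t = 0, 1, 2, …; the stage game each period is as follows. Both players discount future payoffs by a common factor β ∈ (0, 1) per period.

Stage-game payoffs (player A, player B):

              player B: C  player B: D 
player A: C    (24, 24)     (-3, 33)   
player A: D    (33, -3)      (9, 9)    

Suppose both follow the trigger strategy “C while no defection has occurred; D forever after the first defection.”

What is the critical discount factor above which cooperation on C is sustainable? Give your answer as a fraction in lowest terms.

24/(1−β) ≥ 33 + 9β/(1−β)
24 ≥ 33 − 24β
β ≥ 9/24 = 3/8.

3/8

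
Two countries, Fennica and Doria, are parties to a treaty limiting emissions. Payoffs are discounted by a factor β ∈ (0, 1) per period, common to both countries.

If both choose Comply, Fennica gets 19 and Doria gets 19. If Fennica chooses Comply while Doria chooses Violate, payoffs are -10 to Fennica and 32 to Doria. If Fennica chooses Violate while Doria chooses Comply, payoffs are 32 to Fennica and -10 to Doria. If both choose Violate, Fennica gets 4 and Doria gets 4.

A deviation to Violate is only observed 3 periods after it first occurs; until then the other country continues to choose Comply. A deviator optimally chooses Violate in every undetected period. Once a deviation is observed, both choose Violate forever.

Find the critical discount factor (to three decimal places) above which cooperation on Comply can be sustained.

0.774

Deviating for the 3 undetected periods gains 32−19 = 13 per period over cooperation, then loses 19−4 = 15 per period forever once punishment starts.
Gain: 13(1 + β + … + β^2); loss: 15·β^3/(1−β).
No profitable deviation ⇔ 13(1−β^3) ≤ 15·β^3, i.e. β^3 ≥ 13/(13+15) = 13/28.
Hence β ≥ (13/28)^(1/3) ≈ 0.774.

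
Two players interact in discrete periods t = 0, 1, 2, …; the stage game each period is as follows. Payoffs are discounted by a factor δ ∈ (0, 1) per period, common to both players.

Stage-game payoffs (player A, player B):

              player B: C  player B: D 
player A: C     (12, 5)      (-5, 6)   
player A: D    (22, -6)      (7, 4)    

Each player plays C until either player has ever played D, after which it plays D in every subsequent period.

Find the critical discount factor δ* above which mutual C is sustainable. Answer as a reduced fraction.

player A's threshold: (22−12)/(22−7) = 2/3.
player B's threshold: (6−5)/(6−4) = 1/2.
2/3 > 1/2, so player A binds and δ* = 2/3.

2/3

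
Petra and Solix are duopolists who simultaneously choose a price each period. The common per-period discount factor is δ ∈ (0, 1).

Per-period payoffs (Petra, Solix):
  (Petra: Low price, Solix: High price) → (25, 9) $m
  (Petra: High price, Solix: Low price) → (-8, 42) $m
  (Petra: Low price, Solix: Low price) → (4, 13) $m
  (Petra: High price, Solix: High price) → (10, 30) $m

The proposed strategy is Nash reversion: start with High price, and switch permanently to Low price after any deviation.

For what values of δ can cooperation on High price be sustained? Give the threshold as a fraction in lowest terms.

5/7

For Petra: deviation gain 25−10 = 15, per-period punishment loss 10−4 = 6. IC gives δ ≥ 15/21 = 5/7.
For Solix: gain 12, loss 17 per period, so δ ≥ 12/29.
The tighter constraint is Petra's, so cooperation needs δ ≥ 5/7.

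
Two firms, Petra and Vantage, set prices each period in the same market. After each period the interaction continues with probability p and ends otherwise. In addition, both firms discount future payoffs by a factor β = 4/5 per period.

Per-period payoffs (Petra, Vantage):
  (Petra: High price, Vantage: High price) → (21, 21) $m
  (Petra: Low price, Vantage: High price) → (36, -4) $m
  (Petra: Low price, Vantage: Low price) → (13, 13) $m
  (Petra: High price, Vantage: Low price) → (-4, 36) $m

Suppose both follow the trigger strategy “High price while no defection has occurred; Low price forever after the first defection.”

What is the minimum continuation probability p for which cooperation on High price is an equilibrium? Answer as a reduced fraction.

75/92

With continuation probability p and discount β, the effective per-period discount factor is βp.
Grim-trigger IC: βp ≥ (36−21)/(36−13) = 15/23.
So p ≥ (15/23)/(4/5) = 75/92.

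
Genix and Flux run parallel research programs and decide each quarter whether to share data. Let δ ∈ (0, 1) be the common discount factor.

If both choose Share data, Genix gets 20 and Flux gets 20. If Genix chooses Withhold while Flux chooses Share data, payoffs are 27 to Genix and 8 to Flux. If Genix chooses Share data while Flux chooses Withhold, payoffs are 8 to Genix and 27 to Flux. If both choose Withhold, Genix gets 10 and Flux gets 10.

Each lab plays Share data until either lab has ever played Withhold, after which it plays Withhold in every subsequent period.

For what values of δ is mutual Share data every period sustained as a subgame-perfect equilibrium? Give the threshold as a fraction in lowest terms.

7/17

One-period gain from deviating is 27 − 20 = 7. The loss is 20 − 10 = 10 in every subsequent period, with present value 10·δ/(1−δ).
Deviation is unprofitable when 10·δ/(1−δ) ≥ 7, i.e. δ/(1−δ) ≥ 7/10.
Equivalently δ ≥ 7/(7+10) = 7/17.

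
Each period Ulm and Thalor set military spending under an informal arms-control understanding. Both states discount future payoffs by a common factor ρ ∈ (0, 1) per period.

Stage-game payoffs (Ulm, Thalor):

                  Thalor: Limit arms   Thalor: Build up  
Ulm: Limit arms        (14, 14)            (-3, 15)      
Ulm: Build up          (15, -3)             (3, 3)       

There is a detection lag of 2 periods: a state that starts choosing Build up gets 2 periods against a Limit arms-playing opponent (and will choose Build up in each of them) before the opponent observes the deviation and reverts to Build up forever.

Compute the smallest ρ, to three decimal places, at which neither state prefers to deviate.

The best deviation is to choose Build up for all 2 undetected periods, earning 15 each, then 3 forever once detected.
Deviation value: 15(1−ρ^2)/(1−ρ) + 3ρ^2/(1−ρ); cooperation value: 14/(1−ρ).
IC: 14 ≥ 15(1−ρ^2) + 3ρ^2 = 15 − 12ρ^2.
So ρ^2 ≥ 1/12, giving ρ ≥ (1/12)^(1/2) ≈ 0.289.

0.289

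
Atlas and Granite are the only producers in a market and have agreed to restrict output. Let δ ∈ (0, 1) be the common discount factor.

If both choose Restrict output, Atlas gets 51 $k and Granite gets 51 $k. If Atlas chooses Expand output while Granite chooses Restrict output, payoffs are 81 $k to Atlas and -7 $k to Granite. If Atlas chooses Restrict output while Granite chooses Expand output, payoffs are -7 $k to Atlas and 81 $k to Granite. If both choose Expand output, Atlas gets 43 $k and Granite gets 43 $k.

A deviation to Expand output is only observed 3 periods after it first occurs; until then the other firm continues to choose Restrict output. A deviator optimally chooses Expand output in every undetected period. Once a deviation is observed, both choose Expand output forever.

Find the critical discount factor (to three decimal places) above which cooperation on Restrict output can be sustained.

0.924

Deviating for the 3 undetected periods gains 81−51 = 30 per period over cooperation, then loses 51−43 = 8 per period forever once punishment starts.
Gain: 30(1 + δ + … + δ^2); loss: 8·δ^3/(1−δ).
No profitable deviation ⇔ 30(1−δ^3) ≤ 8·δ^3, i.e. δ^3 ≥ 30/(30+8) = 15/19.
Hence δ ≥ (15/19)^(1/3) ≈ 0.924.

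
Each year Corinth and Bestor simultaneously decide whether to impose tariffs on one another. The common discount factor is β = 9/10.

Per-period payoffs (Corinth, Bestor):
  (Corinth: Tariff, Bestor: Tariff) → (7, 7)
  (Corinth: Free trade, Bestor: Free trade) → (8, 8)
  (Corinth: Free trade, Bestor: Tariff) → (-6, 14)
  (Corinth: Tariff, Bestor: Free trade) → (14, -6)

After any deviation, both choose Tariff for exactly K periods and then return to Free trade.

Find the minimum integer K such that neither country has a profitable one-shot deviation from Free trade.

No profitable deviation requires (8−7)(β+…+β^K) ≥ 14−8, i.e. β+…+β^K ≥ 6 ≈ 6.0000.
With β = 9/10, the partial sums are K=1: 0.9000, K=2: 1.7100, …, K=9: 5.5132, K=10: 5.8619, K=11: 6.1757.
K = 11 is the first length at which the sum reaches 6.0000.

11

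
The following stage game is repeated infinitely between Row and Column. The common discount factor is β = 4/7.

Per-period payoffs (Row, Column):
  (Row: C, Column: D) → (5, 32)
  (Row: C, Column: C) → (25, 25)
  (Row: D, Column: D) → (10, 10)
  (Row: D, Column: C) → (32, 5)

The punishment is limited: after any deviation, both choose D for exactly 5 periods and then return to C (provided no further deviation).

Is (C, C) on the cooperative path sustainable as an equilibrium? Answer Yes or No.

Comparing payoff streams over the 6 periods until play realigns: cooperate → 25(1+β+…+β^5); deviate → 32 + 10(β+…+β^5).
Cooperation is sustained iff (25−10)(β+…+β^5) ≥ 32−25.
β+…+β^5 = 4/7·(1−(4/7)^5)/(1−4/7) = 1.2521, and (32−25)/(25−10) = 0.4667.
1.2521 ≥ 0.4667, so cooperation is sustainable.

Yes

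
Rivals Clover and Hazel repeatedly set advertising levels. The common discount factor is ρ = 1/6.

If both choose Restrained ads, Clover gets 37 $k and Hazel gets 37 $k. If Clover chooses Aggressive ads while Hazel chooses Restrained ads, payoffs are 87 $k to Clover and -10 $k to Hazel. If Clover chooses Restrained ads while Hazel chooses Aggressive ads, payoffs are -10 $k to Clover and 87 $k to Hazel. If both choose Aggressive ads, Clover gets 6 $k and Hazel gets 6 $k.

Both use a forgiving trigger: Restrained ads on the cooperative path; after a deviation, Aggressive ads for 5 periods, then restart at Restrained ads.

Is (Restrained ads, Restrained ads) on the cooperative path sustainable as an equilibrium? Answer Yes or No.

No

A one-shot deviation gives 87 now, then 6 for 5 periods, then back to 37.
Gain from deviating: (87−37) today; loss: (37−6) in each of the next 5 periods.
No-deviation condition: (37−6)(ρ+…+ρ^5) ≥ 87−37, i.e. ρ+…+ρ^5 ≥ 50/31.
At ρ = 1/6: ρ+…+ρ^5 = 0.2000 < 1.6129.
So cooperation is not sustainable.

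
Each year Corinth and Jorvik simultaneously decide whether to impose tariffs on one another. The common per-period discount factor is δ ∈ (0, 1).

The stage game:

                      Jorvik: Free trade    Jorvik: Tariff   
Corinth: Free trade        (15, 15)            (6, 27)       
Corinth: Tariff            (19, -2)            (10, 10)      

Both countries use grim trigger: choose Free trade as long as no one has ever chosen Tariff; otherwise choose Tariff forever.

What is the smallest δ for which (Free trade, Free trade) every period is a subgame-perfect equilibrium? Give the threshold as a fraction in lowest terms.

Corinth's threshold: (19−15)/(19−10) = 4/9.
Jorvik's threshold: (27−15)/(27−10) = 12/17.
4/9 < 12/17, so Jorvik binds and δ* = 12/17.

12/17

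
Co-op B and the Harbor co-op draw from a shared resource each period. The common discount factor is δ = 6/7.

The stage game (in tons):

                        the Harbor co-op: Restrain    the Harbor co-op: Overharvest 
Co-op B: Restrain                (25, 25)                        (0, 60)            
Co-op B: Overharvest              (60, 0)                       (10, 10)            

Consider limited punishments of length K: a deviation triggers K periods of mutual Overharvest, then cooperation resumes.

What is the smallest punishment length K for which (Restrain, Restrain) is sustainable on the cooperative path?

Need Σ_{k=1}^{K} δ^k ≥ (60−25)/(25−10) = 2.3333 at δ = 6/7.
At K = 3 the sum is 2.2216 < 2.3333; at K = 4 it is 2.7613 ≥ 2.3333.
So the minimum punishment length is K = 4.

4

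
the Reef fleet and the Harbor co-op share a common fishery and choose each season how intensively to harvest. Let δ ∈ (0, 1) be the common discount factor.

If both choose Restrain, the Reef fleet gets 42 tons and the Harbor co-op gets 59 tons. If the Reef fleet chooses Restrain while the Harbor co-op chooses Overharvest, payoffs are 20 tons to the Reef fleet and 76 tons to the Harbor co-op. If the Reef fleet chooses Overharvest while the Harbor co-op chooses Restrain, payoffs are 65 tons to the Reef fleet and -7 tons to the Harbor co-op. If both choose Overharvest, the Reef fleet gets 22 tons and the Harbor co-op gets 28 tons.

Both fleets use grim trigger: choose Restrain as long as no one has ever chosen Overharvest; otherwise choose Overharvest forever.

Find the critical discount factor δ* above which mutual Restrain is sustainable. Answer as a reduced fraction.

the Reef fleet's threshold: (65−42)/(65−22) = 23/43.
the Harbor co-op's threshold: (76−59)/(76−28) = 17/48.
23/43 > 17/48, so the Reef fleet binds and δ* = 23/43.

23/43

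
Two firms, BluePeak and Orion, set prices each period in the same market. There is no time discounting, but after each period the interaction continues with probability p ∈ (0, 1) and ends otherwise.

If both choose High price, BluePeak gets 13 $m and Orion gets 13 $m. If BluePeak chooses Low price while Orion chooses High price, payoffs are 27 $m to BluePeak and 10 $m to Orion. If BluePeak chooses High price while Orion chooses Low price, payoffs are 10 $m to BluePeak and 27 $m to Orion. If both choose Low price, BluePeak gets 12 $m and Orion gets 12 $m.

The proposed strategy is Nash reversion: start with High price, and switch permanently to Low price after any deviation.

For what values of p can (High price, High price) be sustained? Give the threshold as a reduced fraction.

14/15

With no time discounting, the continuation probability p plays the role of the discount factor.
Grim-trigger IC: 13/(1−p) ≥ 27 + 12p/(1−p) ⇒ p ≥ (27−13)/(27−12) = 14/15.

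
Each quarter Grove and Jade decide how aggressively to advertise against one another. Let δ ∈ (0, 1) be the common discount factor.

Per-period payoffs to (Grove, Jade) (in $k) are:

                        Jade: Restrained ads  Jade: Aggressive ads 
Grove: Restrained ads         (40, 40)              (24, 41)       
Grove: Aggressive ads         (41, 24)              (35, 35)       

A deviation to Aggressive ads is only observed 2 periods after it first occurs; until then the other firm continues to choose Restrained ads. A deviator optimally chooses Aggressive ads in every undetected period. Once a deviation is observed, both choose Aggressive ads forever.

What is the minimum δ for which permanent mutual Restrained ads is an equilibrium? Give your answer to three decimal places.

0.408

The best deviation is to choose Aggressive ads for all 2 undetected periods, earning 41 each, then 35 forever once detected.
Deviation value: 41(1−δ^2)/(1−δ) + 35δ^2/(1−δ); cooperation value: 40/(1−δ).
IC: 40 ≥ 41(1−δ^2) + 35δ^2 = 41 − 6δ^2.
So δ^2 ≥ 1/6, giving δ ≥ (1/6)^(1/2) ≈ 0.408.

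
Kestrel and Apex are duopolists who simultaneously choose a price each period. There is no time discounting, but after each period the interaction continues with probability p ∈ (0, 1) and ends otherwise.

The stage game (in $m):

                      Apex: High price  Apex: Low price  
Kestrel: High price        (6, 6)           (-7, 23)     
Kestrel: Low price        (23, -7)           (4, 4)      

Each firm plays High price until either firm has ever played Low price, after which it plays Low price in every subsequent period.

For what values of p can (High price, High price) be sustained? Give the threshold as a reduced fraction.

17/19

Expected cooperation value is 6 + p·6 + p²·6 + … = 6/(1−p); deviation gives 23 + p·4/(1−p).
6 ≥ 23(1−p) + 4p ⇒ 19p ≥ 17 ⇒ p ≥ 17/19.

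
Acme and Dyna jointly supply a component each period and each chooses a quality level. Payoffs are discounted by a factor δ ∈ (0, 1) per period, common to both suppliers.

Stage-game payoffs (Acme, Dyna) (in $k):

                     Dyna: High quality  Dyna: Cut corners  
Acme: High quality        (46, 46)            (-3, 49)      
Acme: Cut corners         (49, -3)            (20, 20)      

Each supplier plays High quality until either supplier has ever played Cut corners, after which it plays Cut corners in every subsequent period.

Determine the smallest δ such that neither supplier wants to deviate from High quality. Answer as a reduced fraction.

Cooperation forever yields 46 each period: 46/(1−δ).
Deviating yields 49 once, then 20 forever: 49 + 20δ/(1−δ).
No profitable deviation requires 46/(1−δ) ≥ 49 + 20δ/(1−δ).
Multiplying by (1−δ): 46 ≥ 49(1−δ) + 20δ = 49 − 29δ.
So 29δ ≥ 3, i.e. δ ≥ 3/29.

3/29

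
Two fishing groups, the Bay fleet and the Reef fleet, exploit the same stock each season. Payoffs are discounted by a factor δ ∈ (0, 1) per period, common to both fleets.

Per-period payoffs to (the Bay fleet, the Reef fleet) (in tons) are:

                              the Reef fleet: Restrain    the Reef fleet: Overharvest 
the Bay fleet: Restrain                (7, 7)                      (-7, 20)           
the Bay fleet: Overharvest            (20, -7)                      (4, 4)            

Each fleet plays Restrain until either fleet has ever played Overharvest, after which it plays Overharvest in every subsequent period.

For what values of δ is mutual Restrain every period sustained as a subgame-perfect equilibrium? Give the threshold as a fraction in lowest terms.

Under grim trigger the critical discount factor is (T−C)/(T−P) with T = 20, C = 7, P = 4.
δ* = (20−7)/(20−4) = 13/16.

13/16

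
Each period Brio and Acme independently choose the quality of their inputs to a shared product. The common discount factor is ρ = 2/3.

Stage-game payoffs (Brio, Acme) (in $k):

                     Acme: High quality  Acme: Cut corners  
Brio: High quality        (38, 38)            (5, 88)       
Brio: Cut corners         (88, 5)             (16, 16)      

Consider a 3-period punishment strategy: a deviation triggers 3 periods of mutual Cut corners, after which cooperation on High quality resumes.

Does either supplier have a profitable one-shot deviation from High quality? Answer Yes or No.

IC: ρ+…+ρ^3 ≥ (88−38)/(38−16) = 25/11.
At ρ = 2/3: partial sum = 1.4074 < 2.2727. Cooperation not sustainable.

Yes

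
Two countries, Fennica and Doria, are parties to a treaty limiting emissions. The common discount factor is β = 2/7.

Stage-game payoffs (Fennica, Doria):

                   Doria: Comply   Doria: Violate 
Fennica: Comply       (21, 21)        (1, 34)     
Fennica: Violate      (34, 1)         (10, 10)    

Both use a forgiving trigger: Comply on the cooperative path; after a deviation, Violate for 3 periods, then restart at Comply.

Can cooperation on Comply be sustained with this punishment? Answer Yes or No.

Comparing payoff streams over the 4 periods until play realigns: cooperate → 21(1+β+…+β^3); deviate → 34 + 10(β+…+β^3).
Cooperation is sustained iff (21−10)(β+…+β^3) ≥ 34−21.
β+…+β^3 = 2/7·(1−(2/7)^3)/(1−2/7) = 0.3907, and (34−21)/(21−10) = 1.1818.
0.3907 < 1.1818, so cooperation is not sustainable.

No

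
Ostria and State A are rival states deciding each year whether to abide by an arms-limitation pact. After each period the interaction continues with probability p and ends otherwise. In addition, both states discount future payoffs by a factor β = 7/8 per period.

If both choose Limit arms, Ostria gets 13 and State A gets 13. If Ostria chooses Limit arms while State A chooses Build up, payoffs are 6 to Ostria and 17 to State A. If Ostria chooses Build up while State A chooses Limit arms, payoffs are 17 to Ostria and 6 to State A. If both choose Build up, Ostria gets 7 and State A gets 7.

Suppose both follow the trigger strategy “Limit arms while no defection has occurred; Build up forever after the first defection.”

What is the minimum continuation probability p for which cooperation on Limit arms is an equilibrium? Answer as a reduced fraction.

With continuation probability p and discount β, the effective per-period discount factor is βp.
Grim-trigger IC: βp ≥ (17−13)/(17−7) = 2/5.
So p ≥ (2/5)/(7/8) = 16/35.

16/35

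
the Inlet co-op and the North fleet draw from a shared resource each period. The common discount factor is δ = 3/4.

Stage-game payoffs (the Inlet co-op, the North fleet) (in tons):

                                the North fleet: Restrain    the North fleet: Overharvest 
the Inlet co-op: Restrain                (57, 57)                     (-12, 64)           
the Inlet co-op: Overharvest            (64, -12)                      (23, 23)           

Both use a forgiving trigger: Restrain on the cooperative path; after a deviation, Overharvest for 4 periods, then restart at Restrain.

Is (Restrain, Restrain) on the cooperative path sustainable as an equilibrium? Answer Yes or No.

Yes

Comparing payoff streams over the 5 periods until play realigns: cooperate → 57(1+δ+…+δ^4); deviate → 64 + 23(δ+…+δ^4).
Cooperation is sustained iff (57−23)(δ+…+δ^4) ≥ 64−57.
δ+…+δ^4 = 3/4·(1−(3/4)^4)/(1−3/4) = 2.0508, and (64−57)/(57−23) = 0.2059.
2.0508 ≥ 0.2059, so cooperation is sustainable.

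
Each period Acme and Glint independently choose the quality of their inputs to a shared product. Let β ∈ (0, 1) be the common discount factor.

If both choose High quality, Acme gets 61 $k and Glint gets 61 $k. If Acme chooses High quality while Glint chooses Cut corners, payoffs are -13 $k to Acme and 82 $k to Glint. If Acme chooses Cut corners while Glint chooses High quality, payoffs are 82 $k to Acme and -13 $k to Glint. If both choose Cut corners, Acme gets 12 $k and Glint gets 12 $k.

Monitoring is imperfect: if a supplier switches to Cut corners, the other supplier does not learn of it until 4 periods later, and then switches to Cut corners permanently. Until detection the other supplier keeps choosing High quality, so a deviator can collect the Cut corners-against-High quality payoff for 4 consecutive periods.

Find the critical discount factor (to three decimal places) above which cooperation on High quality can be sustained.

A deviator earns 82 for 4 periods, then 12 forever; cooperating earns 61 forever. Multiplying the IC by (1−β):
61 ≥ 82(1−β^4) + 12β^4, so 70·β^4 ≥ 21 and β^4 ≥ 3/10.
β ≥ (3/10)^(1/4) ≈ 0.740.

0.740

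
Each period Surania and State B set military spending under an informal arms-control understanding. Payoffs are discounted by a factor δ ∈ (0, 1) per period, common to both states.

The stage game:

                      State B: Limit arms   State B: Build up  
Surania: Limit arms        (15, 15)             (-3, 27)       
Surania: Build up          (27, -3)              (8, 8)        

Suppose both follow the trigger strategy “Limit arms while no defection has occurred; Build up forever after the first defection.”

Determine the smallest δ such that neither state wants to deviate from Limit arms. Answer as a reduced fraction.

12/19

Under grim trigger the critical discount factor is (T−C)/(T−P) with T = 27, C = 15, P = 8.
δ* = (27−15)/(27−8) = 12/19.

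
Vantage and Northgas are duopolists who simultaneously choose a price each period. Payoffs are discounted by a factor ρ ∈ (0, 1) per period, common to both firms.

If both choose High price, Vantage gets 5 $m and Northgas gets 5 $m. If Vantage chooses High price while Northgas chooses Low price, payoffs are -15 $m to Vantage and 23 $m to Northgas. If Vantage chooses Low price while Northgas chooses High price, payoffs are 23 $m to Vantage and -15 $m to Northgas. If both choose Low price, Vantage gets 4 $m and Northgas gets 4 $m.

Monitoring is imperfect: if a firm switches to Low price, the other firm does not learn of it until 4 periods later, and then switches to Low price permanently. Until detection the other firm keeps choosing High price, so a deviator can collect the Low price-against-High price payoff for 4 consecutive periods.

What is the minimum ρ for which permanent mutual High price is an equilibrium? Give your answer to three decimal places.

The best deviation is to choose Low price for all 4 undetected periods, earning 23 each, then 4 forever once detected.
Deviation value: 23(1−ρ^4)/(1−ρ) + 4ρ^4/(1−ρ); cooperation value: 5/(1−ρ).
IC: 5 ≥ 23(1−ρ^4) + 4ρ^4 = 23 − 19ρ^4.
So ρ^4 ≥ 18/19, giving ρ ≥ (18/19)^(1/4) ≈ 0.987.

0.987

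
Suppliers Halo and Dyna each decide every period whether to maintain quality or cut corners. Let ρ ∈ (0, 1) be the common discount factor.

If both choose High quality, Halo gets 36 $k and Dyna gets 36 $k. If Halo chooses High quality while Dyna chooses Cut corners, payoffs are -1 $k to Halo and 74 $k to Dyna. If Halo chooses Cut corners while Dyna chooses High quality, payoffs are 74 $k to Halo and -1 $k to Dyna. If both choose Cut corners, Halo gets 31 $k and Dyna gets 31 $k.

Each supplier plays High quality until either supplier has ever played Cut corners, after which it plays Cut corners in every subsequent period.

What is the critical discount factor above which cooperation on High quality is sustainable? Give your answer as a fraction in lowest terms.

38/43

One-period gain from deviating is 74 − 36 = 38. The loss is 36 − 31 = 5 in every subsequent period, with present value 5·ρ/(1−ρ).
Deviation is unprofitable when 5·ρ/(1−ρ) ≥ 38, i.e. ρ/(1−ρ) ≥ 38/5.
Equivalently ρ ≥ 38/(38+5) = 38/43.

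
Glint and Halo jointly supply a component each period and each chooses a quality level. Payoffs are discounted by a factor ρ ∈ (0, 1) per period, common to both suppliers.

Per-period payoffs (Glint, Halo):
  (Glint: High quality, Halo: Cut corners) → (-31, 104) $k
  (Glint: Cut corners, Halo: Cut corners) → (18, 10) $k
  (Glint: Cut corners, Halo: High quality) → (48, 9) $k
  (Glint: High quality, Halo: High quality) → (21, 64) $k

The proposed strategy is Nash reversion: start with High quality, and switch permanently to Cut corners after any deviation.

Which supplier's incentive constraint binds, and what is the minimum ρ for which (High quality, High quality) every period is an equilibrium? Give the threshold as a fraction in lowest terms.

Glint; ρ ≥ 9/10

Glint: cooperation gives 21 each period; deviation gives 48 once then 18 forever.
  21/(1−ρ) ≥ 48 + 18ρ/(1−ρ) ⇒ ρ ≥ 27/30 = 9/10.
Halo: cooperation gives 64 each period; deviation gives 104 once then 10 forever.
  ρ ≥ 40/94 = 20/47.
Both must hold, so the binding constraint is Glint's: ρ ≥ 9/10.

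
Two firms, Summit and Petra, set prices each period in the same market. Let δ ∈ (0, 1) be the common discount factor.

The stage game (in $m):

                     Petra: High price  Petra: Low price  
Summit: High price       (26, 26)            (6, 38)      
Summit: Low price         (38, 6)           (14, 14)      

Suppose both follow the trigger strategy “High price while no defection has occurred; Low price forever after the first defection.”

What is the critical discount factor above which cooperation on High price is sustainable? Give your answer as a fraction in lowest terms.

1/2

Under grim trigger the critical discount factor is (T−C)/(T−P) with T = 38, C = 26, P = 14.
δ* = (38−26)/(38−14) = 12/24 = 1/2.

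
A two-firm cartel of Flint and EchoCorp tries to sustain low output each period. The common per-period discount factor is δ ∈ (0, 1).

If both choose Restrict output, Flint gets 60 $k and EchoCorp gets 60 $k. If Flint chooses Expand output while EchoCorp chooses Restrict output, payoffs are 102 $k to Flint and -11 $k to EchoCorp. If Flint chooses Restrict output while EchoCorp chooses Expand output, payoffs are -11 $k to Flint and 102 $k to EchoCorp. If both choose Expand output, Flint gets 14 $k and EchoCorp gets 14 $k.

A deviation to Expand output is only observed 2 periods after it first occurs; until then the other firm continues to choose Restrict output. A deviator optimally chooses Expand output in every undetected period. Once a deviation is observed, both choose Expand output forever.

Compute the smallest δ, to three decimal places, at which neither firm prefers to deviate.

A deviator earns 102 for 2 periods, then 14 forever; cooperating earns 60 forever. Multiplying the IC by (1−δ):
60 ≥ 102(1−δ^2) + 14δ^2, so 88·δ^2 ≥ 42 and δ^2 ≥ 21/44.
δ ≥ (21/44)^(1/2) ≈ 0.691.

0.691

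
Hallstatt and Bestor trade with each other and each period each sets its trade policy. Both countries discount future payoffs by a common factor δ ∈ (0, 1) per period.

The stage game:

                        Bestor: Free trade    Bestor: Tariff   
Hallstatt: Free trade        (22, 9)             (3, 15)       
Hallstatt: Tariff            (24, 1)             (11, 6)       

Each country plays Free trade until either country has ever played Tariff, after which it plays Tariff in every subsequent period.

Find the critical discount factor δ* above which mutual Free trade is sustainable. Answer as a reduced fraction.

For Hallstatt: deviation gain 24−22 = 2, per-period punishment loss 22−11 = 11. IC gives δ ≥ 2/13.
For Bestor: gain 6, loss 3 per period, so δ ≥ 6/9 = 2/3.
The tighter constraint is Bestor's, so cooperation needs δ ≥ 2/3.

2/3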